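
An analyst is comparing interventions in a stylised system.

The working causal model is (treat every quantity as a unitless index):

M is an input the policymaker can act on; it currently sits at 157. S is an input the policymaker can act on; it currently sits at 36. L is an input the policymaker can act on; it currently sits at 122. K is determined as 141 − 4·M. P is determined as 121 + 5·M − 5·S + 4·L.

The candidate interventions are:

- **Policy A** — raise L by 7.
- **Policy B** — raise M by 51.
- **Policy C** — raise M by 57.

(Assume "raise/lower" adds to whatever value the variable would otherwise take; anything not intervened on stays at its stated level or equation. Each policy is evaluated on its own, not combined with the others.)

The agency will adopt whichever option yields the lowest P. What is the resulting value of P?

1242

Policy A (L + 7):
  M = 157
  S = 36
  L = 122 + 7 = 129
  P = 121 + 5·157 − 5·36 + 4·129 = 1242
Policy B (M + 51):
  M = 157 + 51 = 208
  S = 36
  L = 122
  P = 121 + 5·208 − 5·36 + 4·122 = 1469
Policy C (M + 57):
  M = 157 + 57 = 214
  S = 36
  L = 122
  P = 121 + 5·214 − 5·36 + 4·122 = 1499
Comparing — Policy A: P=1242, Policy B: P=1469, Policy C: P=1499. Lowest is 1242 (Policy A).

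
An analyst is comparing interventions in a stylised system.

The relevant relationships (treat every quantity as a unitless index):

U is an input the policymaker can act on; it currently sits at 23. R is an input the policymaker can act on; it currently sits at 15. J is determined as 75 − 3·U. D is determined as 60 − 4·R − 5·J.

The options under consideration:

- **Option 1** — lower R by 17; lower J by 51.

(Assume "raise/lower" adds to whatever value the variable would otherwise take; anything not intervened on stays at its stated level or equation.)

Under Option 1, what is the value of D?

293

Option 1 (R − 17, J − 51):
  U = 23
  R = 15 − 17 = -2
  J = 75 − 3·23 (−51 from intervention) = -45
  D = 60 − 4·(-2) − 5·(-45) = 293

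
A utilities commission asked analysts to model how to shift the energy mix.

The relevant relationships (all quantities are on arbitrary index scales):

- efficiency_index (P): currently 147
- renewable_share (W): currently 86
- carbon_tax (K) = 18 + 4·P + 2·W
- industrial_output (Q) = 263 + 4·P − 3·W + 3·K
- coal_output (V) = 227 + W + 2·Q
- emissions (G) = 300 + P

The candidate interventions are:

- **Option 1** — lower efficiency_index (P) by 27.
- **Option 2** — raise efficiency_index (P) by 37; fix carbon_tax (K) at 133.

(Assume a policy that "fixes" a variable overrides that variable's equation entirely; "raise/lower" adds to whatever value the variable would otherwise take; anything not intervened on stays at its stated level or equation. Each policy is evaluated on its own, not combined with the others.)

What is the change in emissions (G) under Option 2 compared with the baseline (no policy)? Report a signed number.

37

Baseline:
  P = 147
  G = 300 + 147 = 447
Option 2 (P + 37, K := 133):
  P = 147 + 37 = 184
  G = 300 + 184 = 484
Change in G: 484 − 447 = 37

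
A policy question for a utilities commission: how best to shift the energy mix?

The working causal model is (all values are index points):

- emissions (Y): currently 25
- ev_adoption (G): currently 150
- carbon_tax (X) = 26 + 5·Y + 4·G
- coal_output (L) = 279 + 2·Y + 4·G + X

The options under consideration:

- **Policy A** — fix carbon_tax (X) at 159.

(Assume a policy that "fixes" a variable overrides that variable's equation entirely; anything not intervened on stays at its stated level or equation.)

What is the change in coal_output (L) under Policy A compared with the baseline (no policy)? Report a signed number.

Baseline:
  Y = 25
  G = 150
  X = 26 + 5·25 + 4·150 = 751
  L = 279 + 2·25 + 4·150 + 751 = 1680
Policy A (X := 159):
  Y = 25
  G = 150
  X = 159
  L = 279 + 2·25 + 4·150 + 159 = 1088
Change in L: 1088 − 1680 = -592

-592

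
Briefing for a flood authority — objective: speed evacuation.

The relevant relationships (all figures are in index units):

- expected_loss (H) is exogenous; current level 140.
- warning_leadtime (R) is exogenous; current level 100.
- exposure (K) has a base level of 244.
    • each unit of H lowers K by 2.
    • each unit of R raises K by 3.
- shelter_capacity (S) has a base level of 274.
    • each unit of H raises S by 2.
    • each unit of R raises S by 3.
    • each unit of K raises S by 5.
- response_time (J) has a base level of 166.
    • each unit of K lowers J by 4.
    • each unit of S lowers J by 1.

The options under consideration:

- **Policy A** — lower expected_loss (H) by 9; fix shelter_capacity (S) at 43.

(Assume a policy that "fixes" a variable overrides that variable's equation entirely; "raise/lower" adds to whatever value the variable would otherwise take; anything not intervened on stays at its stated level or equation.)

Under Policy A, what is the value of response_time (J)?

-1005

Policy A (H − 9, S := 43):
  H = 140 − 9 = 131
  R = 100
  K = 244 − 2·131 + 3·100 = 282
  S = 43
  J = 166 − 4·282 − 43 = -1005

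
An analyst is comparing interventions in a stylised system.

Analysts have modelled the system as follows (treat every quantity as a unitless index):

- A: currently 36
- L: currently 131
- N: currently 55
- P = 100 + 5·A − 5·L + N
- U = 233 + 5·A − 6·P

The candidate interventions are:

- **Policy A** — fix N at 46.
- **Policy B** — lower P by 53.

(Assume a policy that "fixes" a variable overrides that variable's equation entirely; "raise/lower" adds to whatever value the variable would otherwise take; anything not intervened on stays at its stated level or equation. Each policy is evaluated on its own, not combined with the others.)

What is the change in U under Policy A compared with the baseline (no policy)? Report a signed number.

Baseline:
  A = 36
  L = 131
  N = 55
  P = 100 + 5·36 − 5·131 + 55 = -320
  U = 233 + 5·36 − 6·(-320) = 2333
Policy A (N := 46):
  A = 36
  L = 131
  N = 46
  P = 100 + 5·36 − 5·131 + 46 = -329
  U = 233 + 5·36 − 6·(-329) = 2387
Change in U: 2387 − 2333 = 54

54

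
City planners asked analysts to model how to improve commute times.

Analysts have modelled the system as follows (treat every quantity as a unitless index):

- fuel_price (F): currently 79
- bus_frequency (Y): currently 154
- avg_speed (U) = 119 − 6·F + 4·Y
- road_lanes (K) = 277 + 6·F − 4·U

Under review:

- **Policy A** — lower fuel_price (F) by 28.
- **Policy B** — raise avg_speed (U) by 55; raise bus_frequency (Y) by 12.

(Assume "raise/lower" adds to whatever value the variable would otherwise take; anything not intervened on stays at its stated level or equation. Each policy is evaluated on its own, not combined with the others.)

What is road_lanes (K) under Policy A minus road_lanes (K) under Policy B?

-428

Policy A (F − 28):
  F = 79 − 28 = 51
  Y = 154
  U = 119 − 6·51 + 4·154 = 429
  K = 277 + 6·51 − 4·429 = -1133
Policy B (U + 55, Y + 12):
  F = 79
  Y = 154 + 12 = 166
  U = 119 − 6·79 + 4·166 (+55 from intervention) = 364
  K = 277 + 6·79 − 4·364 = -705
K: -1133 − (-705) = -428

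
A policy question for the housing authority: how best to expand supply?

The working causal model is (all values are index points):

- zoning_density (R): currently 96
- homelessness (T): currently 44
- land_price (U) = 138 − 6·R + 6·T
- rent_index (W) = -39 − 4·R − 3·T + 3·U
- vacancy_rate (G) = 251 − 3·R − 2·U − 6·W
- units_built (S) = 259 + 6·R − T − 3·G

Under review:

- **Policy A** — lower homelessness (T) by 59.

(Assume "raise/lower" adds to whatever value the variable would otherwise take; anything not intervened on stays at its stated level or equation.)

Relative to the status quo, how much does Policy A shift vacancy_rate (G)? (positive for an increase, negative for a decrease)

6018

Baseline:
  R = 96
  T = 44
  U = 138 − 6·96 + 6·44 = -174
  W = -39 − 4·96 − 3·44 + 3·(-174) = -1077
  G = 251 − 3·96 − 2·(-174) − 6·(-1077) = 6773
Policy A (T − 59):
  R = 96
  T = 44 − 59 = -15
  U = 138 − 6·96 + 6·(-15) = -528
  W = -39 − 4·96 − 3·(-15) + 3·(-528) = -1962
  G = 251 − 3·96 − 2·(-528) − 6·(-1962) = 12791
Change in G: 12791 − 6773 = 6018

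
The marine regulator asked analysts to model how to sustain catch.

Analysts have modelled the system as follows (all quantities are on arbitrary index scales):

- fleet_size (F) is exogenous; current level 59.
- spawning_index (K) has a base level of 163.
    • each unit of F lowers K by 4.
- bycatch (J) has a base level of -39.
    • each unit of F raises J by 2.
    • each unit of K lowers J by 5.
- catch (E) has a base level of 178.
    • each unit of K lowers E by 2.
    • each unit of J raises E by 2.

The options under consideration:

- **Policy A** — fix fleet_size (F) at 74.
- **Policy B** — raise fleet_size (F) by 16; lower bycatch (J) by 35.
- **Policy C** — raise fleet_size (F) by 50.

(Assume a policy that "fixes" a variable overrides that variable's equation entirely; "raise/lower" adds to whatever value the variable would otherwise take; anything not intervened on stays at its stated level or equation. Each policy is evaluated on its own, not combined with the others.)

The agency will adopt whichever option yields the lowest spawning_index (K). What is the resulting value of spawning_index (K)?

-273

Policy A (F := 74):
  F = 74
  K = 163 − 4·74 = -133
Policy B (F + 16, J − 35):
  F = 59 + 16 = 75
  K = 163 − 4·75 = -137
Policy C (F + 50):
  F = 59 + 50 = 109
  K = 163 − 4·109 = -273
Comparing — Policy A: K=-133, Policy B: K=-137, Policy C: K=-273. Lowest is -273 (Policy C).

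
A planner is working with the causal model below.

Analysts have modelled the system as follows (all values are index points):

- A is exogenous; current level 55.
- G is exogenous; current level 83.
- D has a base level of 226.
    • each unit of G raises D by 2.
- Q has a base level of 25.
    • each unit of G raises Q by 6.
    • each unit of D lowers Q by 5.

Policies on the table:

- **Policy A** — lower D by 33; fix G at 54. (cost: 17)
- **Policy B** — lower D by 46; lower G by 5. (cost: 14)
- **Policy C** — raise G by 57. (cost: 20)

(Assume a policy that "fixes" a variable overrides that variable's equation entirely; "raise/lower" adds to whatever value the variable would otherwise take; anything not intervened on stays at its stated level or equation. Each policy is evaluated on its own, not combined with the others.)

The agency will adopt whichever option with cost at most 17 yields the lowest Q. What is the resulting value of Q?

-1187

Policy A (D − 33, G := 54):
  G = 54
  D = 226 + 2·54 (−33 from intervention) = 301
  Q = 25 + 6·54 − 5·301 = -1156
Policy B (D − 46, G − 5):
  G = 83 − 5 = 78
  D = 226 + 2·78 (−46 from intervention) = 336
  Q = 25 + 6·78 − 5·336 = -1187
Comparing — Policy A: Q=-1156, Policy B: Q=-1187. Lowest is -1187 (Policy B).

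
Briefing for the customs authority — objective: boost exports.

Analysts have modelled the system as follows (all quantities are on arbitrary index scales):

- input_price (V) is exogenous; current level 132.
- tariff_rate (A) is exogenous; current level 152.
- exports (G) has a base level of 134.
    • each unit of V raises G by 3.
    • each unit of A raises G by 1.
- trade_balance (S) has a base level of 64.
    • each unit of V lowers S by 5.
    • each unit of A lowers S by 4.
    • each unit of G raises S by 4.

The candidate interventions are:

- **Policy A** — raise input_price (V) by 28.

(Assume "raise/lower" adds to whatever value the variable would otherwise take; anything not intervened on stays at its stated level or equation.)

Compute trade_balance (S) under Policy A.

Policy A (V + 28):
  V = 132 + 28 = 160
  A = 152
  G = 134 + 3·160 + 152 = 766
  S = 64 − 5·160 − 4·152 + 4·766 = 1720

1720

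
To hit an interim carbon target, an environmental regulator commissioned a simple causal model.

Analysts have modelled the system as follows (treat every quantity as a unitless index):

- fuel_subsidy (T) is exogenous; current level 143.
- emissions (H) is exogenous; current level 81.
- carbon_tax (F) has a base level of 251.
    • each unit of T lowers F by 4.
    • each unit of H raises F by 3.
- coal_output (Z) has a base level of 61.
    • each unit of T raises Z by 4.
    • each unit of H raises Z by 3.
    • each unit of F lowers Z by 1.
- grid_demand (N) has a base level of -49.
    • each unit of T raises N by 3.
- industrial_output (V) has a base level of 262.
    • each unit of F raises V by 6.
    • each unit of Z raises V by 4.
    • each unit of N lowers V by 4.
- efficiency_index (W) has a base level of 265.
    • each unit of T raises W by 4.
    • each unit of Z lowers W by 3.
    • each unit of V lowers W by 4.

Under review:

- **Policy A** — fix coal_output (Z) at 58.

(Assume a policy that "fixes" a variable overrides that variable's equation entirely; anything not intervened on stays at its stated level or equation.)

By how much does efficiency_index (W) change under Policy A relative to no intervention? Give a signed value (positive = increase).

17024

Baseline:
  T = 143
  H = 81
  F = 251 − 4·143 + 3·81 = -78
  Z = 61 + 4·143 + 3·81 − (-78) = 954
  N = -49 + 3·143 = 380
  V = 262 + 6·(-78) + 4·954 − 4·380 = 2090
  W = 265 + 4·143 − 3·954 − 4·2090 = -10385
Policy A (Z := 58):
  T = 143
  H = 81
  F = 251 − 4·143 + 3·81 = -78
  Z = 58
  N = -49 + 3·143 = 380
  V = 262 + 6·(-78) + 4·58 − 4·380 = -1494
  W = 265 + 4·143 − 3·58 − 4·(-1494) = 6639
Change in W: 6639 − (-10385) = 17024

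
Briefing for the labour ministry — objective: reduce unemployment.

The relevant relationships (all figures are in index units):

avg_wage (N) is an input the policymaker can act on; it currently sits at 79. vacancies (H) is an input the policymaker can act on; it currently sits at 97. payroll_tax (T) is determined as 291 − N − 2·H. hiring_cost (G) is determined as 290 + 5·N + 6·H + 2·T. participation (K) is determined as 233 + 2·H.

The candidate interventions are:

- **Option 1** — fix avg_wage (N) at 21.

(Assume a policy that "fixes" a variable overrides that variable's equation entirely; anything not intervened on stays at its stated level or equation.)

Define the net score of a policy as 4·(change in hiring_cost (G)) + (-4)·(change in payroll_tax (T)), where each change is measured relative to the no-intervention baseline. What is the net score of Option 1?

-928

Baseline:
  N = 79
  H = 97
  T = 291 − 79 − 2·97 = 18
  G = 290 + 5·79 + 6·97 + 2·18 = 1303
Option 1 (N := 21):
  N = 21
  H = 97
  T = 291 − 21 − 2·97 = 76
  G = 290 + 5·21 + 6·97 + 2·76 = 1129
ΔG = 1129 − 1303 = -174; ΔT = 76 − 18 = 58
Score = 4·(-174) + (-4)·58 = -928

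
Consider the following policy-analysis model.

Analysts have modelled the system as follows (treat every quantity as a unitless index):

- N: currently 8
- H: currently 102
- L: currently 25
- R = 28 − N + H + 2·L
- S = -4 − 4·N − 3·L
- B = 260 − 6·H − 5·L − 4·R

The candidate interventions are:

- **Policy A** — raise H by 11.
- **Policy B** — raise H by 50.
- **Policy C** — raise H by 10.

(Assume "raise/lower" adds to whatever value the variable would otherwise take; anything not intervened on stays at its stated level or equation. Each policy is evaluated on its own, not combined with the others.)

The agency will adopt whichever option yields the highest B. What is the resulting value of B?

-1265

Policy A (H + 11):
  N = 8
  H = 102 + 11 = 113
  L = 25
  R = 28 − 8 + 113 + 2·25 = 183
  B = 260 − 6·113 − 5·25 − 4·183 = -1275
Policy B (H + 50):
  N = 8
  H = 102 + 50 = 152
  L = 25
  R = 28 − 8 + 152 + 2·25 = 222
  B = 260 − 6·152 − 5·25 − 4·222 = -1665
Policy C (H + 10):
  N = 8
  H = 102 + 10 = 112
  L = 25
  R = 28 − 8 + 112 + 2·25 = 182
  B = 260 − 6·112 − 5·25 − 4·182 = -1265
Comparing — Policy A: B=-1275, Policy B: B=-1665, Policy C: B=-1265. Highest is -1265 (Policy C).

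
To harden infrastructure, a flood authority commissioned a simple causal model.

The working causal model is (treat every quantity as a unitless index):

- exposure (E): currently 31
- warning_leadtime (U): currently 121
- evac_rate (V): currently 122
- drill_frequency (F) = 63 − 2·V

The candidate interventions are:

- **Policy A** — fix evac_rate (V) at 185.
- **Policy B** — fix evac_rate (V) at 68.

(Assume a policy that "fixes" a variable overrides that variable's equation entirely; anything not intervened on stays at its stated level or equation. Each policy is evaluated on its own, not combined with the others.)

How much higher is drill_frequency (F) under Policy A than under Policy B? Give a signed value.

-234

Policy A (V := 185):
  V = 185
  F = 63 − 2·185 = -307
Policy B (V := 68):
  V = 68
  F = 63 − 2·68 = -73
F: -307 − (-73) = -234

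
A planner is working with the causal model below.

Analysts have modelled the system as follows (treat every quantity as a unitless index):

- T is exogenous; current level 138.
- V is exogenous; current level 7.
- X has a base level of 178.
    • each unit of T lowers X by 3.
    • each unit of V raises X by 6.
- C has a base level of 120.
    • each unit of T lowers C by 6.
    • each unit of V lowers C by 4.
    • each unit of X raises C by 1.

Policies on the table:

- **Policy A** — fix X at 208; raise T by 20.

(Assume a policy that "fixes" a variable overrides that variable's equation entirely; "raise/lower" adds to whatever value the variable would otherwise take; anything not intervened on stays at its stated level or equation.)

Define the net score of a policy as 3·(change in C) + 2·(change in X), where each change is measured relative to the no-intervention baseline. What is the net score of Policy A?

1650

Baseline:
  T = 138
  V = 7
  X = 178 − 3·138 + 6·7 = -194
  C = 120 − 6·138 − 4·7 + (-194) = -930
Policy A (X := 208, T + 20):
  T = 138 + 20 = 158
  V = 7
  X = 208
  C = 120 − 6·158 − 4·7 + 208 = -648
ΔC = -648 − (-930) = 282; ΔX = 208 − (-194) = 402
Score = 3·282 + 2·402 = 1650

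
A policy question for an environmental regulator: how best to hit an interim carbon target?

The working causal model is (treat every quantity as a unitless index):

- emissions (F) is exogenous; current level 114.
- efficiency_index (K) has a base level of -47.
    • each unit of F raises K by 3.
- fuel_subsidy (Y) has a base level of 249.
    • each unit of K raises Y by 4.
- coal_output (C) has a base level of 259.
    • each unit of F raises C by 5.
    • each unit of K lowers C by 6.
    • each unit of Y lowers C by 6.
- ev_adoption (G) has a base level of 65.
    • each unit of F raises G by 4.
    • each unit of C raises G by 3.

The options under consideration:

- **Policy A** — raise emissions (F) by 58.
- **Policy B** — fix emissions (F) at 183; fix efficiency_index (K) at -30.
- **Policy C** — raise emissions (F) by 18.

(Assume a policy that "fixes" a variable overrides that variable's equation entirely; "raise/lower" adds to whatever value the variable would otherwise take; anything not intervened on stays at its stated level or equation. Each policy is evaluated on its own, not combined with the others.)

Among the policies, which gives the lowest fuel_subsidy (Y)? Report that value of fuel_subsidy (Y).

Policy A (F + 58):
  F = 114 + 58 = 172
  K = -47 + 3·172 = 469
  Y = 249 + 4·469 = 2125
Policy B (F := 183, K := -30):
  F = 183
  K = -30
  Y = 249 + 4·(-30) = 129
Policy C (F + 18):
  F = 114 + 18 = 132
  K = -47 + 3·132 = 349
  Y = 249 + 4·349 = 1645
Comparing — Policy A: Y=2125, Policy B: Y=129, Policy C: Y=1645. Lowest is 129 (Policy B).

129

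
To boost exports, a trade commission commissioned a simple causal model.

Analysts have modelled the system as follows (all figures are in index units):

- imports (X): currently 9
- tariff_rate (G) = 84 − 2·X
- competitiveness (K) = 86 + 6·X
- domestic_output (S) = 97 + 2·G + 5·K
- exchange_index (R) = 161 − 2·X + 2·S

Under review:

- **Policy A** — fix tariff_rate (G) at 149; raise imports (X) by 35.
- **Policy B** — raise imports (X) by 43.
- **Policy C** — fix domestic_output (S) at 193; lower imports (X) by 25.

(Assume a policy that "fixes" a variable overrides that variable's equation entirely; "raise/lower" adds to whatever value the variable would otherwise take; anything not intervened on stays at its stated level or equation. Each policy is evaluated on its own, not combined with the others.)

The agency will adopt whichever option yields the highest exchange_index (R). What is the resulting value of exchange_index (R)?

4363

Policy A (G := 149, X + 35):
  X = 9 + 35 = 44
  G = 149
  K = 86 + 6·44 = 350
  S = 97 + 2·149 + 5·350 = 2145
  R = 161 − 2·44 + 2·2145 = 4363
Policy B (X + 43):
  X = 9 + 43 = 52
  G = 84 − 2·52 = -20
  K = 86 + 6·52 = 398
  S = 97 + 2·(-20) + 5·398 = 2047
  R = 161 − 2·52 + 2·2047 = 4151
Policy C (S := 193, X − 25):
  X = 9 − 25 = -16
  G = 84 − 2·(-16) = 116
  K = 86 + 6·(-16) = -10
  S = 193
  R = 161 − 2·(-16) + 2·193 = 579
Comparing — Policy A: R=4363, Policy B: R=4151, Policy C: R=579. Highest is 4363 (Policy A).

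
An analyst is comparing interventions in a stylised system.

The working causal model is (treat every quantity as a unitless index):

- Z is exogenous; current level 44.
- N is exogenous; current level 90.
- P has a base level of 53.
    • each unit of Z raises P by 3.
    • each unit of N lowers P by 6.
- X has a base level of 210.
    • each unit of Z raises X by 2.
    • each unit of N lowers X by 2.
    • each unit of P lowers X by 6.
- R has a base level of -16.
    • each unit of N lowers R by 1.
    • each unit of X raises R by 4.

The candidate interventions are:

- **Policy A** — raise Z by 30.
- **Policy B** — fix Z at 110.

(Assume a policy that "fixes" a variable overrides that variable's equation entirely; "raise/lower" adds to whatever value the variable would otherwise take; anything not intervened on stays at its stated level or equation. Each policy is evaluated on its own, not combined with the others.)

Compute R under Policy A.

Policy A (Z + 30):
  Z = 44 + 30 = 74
  N = 90
  P = 53 + 3·74 − 6·90 = -265
  X = 210 + 2·74 − 2·90 − 6·(-265) = 1768
  R = -16 − 90 + 4·1768 = 6966

6966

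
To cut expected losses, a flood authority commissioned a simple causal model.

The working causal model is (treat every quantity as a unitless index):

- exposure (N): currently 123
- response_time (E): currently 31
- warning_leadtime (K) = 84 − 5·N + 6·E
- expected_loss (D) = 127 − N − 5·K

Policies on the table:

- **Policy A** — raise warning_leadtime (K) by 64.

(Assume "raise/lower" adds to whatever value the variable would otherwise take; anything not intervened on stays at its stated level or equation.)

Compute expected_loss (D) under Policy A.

1409

Policy A (K + 64):
  N = 123
  E = 31
  K = 84 − 5·123 + 6·31 (+64 from intervention) = -281
  D = 127 − 123 − 5·(-281) = 1409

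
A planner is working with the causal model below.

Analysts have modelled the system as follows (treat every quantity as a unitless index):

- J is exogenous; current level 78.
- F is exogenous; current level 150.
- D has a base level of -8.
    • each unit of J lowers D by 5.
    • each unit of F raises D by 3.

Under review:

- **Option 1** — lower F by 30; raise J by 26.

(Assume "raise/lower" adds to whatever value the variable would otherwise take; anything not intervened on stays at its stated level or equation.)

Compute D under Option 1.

Option 1 (F − 30, J + 26):
  J = 78 + 26 = 104
  F = 150 − 30 = 120
  D = -8 − 5·104 + 3·120 = -168

-168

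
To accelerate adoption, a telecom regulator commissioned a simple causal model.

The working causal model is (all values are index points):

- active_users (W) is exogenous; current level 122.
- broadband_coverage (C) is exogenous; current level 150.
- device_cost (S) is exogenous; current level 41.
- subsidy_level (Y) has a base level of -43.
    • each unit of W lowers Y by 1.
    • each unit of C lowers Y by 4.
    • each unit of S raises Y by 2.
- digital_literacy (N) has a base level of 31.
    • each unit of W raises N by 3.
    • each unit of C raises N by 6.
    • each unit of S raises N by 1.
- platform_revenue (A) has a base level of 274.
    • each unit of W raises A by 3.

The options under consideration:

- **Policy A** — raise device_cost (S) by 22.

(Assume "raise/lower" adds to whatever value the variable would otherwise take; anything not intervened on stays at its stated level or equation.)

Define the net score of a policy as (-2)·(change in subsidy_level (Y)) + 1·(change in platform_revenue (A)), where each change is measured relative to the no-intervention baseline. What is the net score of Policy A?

Baseline:
  W = 122
  C = 150
  S = 41
  Y = -43 − 122 − 4·150 + 2·41 = -683
  A = 274 + 3·122 = 640
Policy A (S + 22):
  W = 122
  C = 150
  S = 41 + 22 = 63
  Y = -43 − 122 − 4·150 + 2·63 = -639
  A = 274 + 3·122 = 640
ΔY = -639 − (-683) = 44; ΔA = 640 − 640 = 0
Score = (-2)·44 + 1·0 = -88

-88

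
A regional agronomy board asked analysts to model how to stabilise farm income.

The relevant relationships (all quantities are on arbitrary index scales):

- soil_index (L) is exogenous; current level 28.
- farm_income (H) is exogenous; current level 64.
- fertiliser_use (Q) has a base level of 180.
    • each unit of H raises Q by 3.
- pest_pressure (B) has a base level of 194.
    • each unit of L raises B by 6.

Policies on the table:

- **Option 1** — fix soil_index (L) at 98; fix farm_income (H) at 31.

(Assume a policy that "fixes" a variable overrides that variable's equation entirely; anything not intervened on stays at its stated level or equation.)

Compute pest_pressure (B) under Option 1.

782

Option 1 (L := 98, H := 31):
  L = 98
  B = 194 + 6·98 = 782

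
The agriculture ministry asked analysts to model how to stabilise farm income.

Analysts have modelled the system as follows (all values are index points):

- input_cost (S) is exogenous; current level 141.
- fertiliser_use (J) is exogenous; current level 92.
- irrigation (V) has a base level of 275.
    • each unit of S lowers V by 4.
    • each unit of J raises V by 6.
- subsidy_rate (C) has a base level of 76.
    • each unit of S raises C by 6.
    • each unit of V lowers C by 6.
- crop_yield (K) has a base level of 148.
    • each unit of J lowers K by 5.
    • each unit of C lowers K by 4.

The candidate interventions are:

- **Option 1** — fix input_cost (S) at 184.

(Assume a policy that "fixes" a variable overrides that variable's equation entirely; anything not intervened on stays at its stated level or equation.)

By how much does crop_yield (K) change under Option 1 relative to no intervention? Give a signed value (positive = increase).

-5160

Baseline:
  S = 141
  J = 92
  V = 275 − 4·141 + 6·92 = 263
  C = 76 + 6·141 − 6·263 = -656
  K = 148 − 5·92 − 4·(-656) = 2312
Option 1 (S := 184):
  S = 184
  J = 92
  V = 275 − 4·184 + 6·92 = 91
  C = 76 + 6·184 − 6·91 = 634
  K = 148 − 5·92 − 4·634 = -2848
Change in K: -2848 − 2312 = -5160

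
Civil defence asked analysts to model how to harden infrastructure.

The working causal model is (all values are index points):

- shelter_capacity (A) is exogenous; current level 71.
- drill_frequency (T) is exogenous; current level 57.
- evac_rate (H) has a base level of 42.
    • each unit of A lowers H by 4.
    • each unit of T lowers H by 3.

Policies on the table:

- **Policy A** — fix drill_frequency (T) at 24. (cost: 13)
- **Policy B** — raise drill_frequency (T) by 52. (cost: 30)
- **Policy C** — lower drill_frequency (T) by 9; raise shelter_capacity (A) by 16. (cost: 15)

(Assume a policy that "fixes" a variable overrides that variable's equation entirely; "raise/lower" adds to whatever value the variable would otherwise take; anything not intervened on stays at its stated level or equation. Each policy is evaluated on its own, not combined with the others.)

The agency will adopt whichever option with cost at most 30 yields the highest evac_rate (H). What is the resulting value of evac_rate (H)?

Policy A (T := 24):
  A = 71
  T = 24
  H = 42 − 4·71 − 3·24 = -314
Policy B (T + 52):
  A = 71
  T = 57 + 52 = 109
  H = 42 − 4·71 − 3·109 = -569
Policy C (T − 9, A + 16):
  A = 71 + 16 = 87
  T = 57 − 9 = 48
  H = 42 − 4·87 − 3·48 = -450
Comparing — Policy A: H=-314, Policy B: H=-569, Policy C: H=-450. Highest is -314 (Policy A).

-314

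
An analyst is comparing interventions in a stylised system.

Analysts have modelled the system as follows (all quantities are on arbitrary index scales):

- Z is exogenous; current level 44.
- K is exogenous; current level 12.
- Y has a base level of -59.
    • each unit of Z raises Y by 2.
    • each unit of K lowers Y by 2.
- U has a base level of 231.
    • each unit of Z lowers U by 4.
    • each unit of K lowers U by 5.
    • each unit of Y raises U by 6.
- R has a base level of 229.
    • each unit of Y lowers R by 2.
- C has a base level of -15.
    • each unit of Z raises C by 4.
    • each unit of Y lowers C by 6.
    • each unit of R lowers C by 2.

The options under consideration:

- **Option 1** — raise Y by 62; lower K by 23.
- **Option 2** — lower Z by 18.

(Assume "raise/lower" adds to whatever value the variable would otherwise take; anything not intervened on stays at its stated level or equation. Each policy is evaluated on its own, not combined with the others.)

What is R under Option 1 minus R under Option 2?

-288

Option 1 (Y + 62, K − 23):
  Z = 44
  K = 12 − 23 = -11
  Y = -59 + 2·44 − 2·(-11) (+62 from intervention) = 113
  R = 229 − 2·113 = 3
Option 2 (Z − 18):
  Z = 44 − 18 = 26
  K = 12
  Y = -59 + 2·26 − 2·12 = -31
  R = 229 − 2·(-31) = 291
R: 3 − 291 = -288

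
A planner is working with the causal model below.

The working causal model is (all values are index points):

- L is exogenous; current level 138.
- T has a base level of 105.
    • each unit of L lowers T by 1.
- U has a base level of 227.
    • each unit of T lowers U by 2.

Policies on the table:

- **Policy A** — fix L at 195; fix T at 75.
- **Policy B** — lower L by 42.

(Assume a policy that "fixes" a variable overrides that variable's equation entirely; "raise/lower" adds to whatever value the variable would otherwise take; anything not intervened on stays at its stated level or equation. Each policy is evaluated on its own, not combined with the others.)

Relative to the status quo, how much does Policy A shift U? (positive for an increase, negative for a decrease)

-216

Baseline:
  L = 138
  T = 105 − 138 = -33
  U = 227 − 2·(-33) = 293
Policy A (L := 195, T := 75):
  L = 195
  T = 75
  U = 227 − 2·75 = 77
Change in U: 77 − 293 = -216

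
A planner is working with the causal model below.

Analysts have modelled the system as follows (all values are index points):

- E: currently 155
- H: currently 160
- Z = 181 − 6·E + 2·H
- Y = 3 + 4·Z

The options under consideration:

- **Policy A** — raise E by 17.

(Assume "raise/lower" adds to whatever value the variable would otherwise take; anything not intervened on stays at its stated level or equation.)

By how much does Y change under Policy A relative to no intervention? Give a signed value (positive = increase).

-408

Baseline:
  E = 155
  H = 160
  Z = 181 − 6·155 + 2·160 = -429
  Y = 3 + 4·(-429) = -1713
Policy A (E + 17):
  E = 155 + 17 = 172
  H = 160
  Z = 181 − 6·172 + 2·160 = -531
  Y = 3 + 4·(-531) = -2121
Change in Y: -2121 − (-1713) = -408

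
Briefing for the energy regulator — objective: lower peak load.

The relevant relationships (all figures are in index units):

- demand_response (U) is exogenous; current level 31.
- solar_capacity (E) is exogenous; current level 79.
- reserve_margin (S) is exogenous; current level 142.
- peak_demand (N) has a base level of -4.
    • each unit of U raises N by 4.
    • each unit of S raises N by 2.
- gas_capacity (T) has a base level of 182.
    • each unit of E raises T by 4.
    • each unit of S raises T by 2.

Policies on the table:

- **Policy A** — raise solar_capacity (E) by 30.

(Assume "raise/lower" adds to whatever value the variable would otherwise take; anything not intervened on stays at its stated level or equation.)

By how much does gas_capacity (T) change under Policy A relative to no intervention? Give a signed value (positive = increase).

Baseline:
  E = 79
  S = 142
  T = 182 + 4·79 + 2·142 = 782
Policy A (E + 30):
  E = 79 + 30 = 109
  S = 142
  T = 182 + 4·109 + 2·142 = 902
Change in T: 902 − 782 = 120

120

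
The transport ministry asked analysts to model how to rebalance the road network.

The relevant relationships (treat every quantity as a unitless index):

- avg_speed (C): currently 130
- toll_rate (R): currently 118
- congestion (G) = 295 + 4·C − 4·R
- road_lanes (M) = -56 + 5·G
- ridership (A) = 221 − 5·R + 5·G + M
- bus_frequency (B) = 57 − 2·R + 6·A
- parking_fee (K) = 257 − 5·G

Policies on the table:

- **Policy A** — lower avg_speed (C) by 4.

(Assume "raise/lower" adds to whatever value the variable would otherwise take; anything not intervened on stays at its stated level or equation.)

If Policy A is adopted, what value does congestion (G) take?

Policy A (C − 4):
  C = 130 − 4 = 126
  R = 118
  G = 295 + 4·126 − 4·118 = 327

327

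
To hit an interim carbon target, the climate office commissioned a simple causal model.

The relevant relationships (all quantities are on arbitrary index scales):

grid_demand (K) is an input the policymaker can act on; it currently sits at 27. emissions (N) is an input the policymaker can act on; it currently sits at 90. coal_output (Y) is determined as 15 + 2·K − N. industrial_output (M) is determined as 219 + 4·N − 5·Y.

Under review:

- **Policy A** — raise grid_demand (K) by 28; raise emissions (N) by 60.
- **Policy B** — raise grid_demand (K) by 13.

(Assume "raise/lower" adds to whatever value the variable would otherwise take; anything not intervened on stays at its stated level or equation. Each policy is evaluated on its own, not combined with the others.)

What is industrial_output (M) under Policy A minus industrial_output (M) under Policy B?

390

Policy A (K + 28, N + 60):
  K = 27 + 28 = 55
  N = 90 + 60 = 150
  Y = 15 + 2·55 − 150 = -25
  M = 219 + 4·150 − 5·(-25) = 944
Policy B (K + 13):
  K = 27 + 13 = 40
  N = 90
  Y = 15 + 2·40 − 90 = 5
  M = 219 + 4·90 − 5·5 = 554
M: 944 − 554 = 390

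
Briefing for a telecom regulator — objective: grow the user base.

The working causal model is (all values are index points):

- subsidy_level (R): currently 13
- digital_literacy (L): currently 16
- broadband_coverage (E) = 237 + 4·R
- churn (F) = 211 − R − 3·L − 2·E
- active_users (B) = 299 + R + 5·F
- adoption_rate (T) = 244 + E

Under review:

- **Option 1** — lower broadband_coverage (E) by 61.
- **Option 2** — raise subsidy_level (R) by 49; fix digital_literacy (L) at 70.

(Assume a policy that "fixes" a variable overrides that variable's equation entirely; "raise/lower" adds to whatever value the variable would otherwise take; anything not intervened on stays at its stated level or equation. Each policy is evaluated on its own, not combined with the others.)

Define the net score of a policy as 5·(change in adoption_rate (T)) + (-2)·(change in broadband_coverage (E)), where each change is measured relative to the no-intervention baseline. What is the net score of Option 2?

Baseline:
  R = 13
  E = 237 + 4·13 = 289
  T = 244 + 289 = 533
Option 2 (R + 49, L := 70):
  R = 13 + 49 = 62
  E = 237 + 4·62 = 485
  T = 244 + 485 = 729
ΔT = 729 − 533 = 196; ΔE = 485 − 289 = 196
Score = 5·196 + (-2)·196 = 588

588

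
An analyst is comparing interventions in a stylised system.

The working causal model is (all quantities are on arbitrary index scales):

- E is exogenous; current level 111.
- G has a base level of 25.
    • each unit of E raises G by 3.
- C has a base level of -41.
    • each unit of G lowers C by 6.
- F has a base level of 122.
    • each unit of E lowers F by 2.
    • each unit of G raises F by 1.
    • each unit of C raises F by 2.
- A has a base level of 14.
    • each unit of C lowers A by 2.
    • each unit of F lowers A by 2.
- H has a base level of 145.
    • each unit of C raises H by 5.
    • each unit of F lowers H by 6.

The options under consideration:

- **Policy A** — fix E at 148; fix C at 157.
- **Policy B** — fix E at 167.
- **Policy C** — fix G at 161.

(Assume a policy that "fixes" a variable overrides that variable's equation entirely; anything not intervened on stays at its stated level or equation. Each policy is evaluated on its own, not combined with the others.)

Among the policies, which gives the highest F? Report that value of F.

609

Policy A (E := 148, C := 157):
  E = 148
  G = 25 + 3·148 = 469
  C = 157
  F = 122 − 2·148 + 469 + 2·157 = 609
Policy B (E := 167):
  E = 167
  G = 25 + 3·167 = 526
  C = -41 − 6·526 = -3197
  F = 122 − 2·167 + 526 + 2·(-3197) = -6080
Policy C (G := 161):
  E = 111
  G = 161
  C = -41 − 6·161 = -1007
  F = 122 − 2·111 + 161 + 2·(-1007) = -1953
Comparing — Policy A: F=609, Policy B: F=-6080, Policy C: F=-1953. Highest is 609 (Policy A).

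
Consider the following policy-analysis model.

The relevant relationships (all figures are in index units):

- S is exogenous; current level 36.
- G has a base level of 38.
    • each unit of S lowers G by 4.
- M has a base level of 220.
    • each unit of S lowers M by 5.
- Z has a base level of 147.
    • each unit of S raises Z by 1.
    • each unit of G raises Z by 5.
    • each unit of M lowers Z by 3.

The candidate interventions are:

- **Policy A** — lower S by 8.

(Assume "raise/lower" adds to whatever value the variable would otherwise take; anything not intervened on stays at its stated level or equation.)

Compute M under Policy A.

80

Policy A (S − 8):
  S = 36 − 8 = 28
  M = 220 − 5·28 = 80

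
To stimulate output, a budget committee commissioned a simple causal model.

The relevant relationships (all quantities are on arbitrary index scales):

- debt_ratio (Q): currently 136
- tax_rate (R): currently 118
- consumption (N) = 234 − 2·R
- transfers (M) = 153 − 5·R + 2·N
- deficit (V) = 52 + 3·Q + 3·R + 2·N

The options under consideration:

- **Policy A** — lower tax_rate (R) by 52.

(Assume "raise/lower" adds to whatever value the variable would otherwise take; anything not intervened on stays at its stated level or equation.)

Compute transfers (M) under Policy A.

Policy A (R − 52):
  R = 118 − 52 = 66
  N = 234 − 2·66 = 102
  M = 153 − 5·66 + 2·102 = 27

27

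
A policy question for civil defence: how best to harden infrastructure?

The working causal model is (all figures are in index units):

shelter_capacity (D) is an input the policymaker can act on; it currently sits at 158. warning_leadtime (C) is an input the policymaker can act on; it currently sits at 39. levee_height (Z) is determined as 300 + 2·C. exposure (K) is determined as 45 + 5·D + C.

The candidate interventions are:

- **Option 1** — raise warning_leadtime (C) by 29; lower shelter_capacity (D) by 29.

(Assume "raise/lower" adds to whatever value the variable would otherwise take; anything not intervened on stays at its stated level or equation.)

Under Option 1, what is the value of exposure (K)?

Option 1 (C + 29, D − 29):
  D = 158 − 29 = 129
  C = 39 + 29 = 68
  K = 45 + 5·129 + 68 = 758

758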